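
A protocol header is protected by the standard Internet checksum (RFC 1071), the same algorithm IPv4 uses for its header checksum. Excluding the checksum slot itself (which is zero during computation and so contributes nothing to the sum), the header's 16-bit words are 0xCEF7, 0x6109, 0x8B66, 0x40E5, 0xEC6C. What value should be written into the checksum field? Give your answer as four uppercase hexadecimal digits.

1746

One's-complement addition (fold any carry out of bit 15 back into bit 0):
  0xCEF7 + 0x6109 = 0x13000 → wrap carry → 0x3001
  0x3001 + 0x8B66 = 0x0BB67
  0xBB67 + 0x40E5 = 0x0FC4C
  0xFC4C + 0xEC6C = 0x1E8B8 → wrap carry → 0xE8B9
One's-complement sum = 0xE8B9.
Checksum = ~0xE8B9 & 0xFFFF = 0x1746.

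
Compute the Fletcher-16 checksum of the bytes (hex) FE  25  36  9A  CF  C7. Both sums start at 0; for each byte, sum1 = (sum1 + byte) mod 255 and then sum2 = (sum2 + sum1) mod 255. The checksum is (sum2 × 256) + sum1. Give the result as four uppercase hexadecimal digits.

C38C

Running sums (mod 255):
  after byte 0 (FE): sum1=254, sum2=254
  after byte 1 (25): sum1=36, sum2=35
  after byte 2 (36): sum1=90, sum2=125
  after byte 3 (9A): sum1=244, sum2=114
  after byte 4 (CF): sum1=196, sum2=55
  after byte 5 (C7): sum1=140, sum2=195
Checksum = sum2·256 + sum1 = 195·256 + 140 = 50060 = 0xC38C.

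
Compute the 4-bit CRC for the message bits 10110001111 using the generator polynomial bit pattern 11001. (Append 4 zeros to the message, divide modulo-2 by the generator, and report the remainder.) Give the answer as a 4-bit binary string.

Append 4 zeros: 101100011110000. Divide by 11001 (XOR where the leading bit is 1):
  pos 0: 10110 XOR 11001 = 01111
  pos 1: 11110 XOR 11001 = 00111
  pos 3: 11101 XOR 11001 = 00100
  pos 5: 10011 XOR 11001 = 01010
  pos 6: 10101 XOR 11001 = 01100
  pos 7: 11000 XOR 11001 = 00001
Remainder (last 4 bits) = 1000. This is the CRC / FCS.

1000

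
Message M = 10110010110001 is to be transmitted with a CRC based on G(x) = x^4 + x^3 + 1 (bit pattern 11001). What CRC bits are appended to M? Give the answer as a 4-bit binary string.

Append 4 zeros: 101100101100010000. Divide by 11001 (XOR where the leading bit is 1):
  pos 0: 10110 XOR 11001 = 01111
  pos 1: 11110 XOR 11001 = 00111
  pos 3: 11110 XOR 11001 = 00111
  pos 5: 11111 XOR 11001 = 00110
  pos 7: 11000 XOR 11001 = 00001
  pos 11: 10100 XOR 11001 = 01101
  pos 12: 11010 XOR 11001 = 00011
Remainder (last 4 bits) = 0110. This is the CRC / FCS.

0110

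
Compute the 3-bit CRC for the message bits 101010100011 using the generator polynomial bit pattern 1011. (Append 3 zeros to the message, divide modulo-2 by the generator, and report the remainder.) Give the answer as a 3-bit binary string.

010

Append 3 zeros: 101010100011000. Divide by 1011 (XOR where the leading bit is 1):
  pos 0: 1010 XOR 1011 = 0001
  pos 3: 1101 XOR 1011 = 0110
  pos 4: 1100 XOR 1011 = 0111
  pos 5: 1110 XOR 1011 = 0101
  pos 6: 1010 XOR 1011 = 0001
  pos 9: 1110 XOR 1011 = 0101
  pos 10: 1010 XOR 1011 = 0001
Remainder (last 3 bits) = 010. This is the CRC / FCS.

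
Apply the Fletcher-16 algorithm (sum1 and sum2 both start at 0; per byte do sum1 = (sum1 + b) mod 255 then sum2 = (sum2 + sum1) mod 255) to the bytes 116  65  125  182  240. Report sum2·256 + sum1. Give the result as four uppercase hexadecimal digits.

22DA

Running sums (mod 255):
  after byte 0 (116): sum1=116, sum2=116
  after byte 1 (65): sum1=181, sum2=42
  after byte 2 (125): sum1=51, sum2=93
  after byte 3 (182): sum1=233, sum2=71
  after byte 4 (240): sum1=218, sum2=34
Checksum = sum2·256 + sum1 = 34·256 + 218 = 8922 = 0x22DA.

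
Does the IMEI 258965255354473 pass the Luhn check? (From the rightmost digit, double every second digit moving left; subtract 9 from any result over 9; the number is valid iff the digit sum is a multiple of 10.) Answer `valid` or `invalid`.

invalid

From the right, keep odd positions and double even positions (subtract 9 from any doubled value over 9):
  doubled (positions 2,4,...): 5 8 6 1 1 9 1 → sum 31
  kept (positions 1,3,...): 3 4 5 5 2 6 8 2 → sum 35
Total = 66.
66 mod 10 = 6, so the number is invalid.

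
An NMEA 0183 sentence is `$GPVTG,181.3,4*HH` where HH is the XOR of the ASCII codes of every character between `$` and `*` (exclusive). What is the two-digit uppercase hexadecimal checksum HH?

43

XOR the ASCII codes of the payload characters:
  'G' = 0x47 → acc = 0x47
  'P' = 0x50 → acc = 0x17
  'V' = 0x56 → acc = 0x41
  'T' = 0x54 → acc = 0x15
  'G' = 0x47 → acc = 0x52
  ',' = 0x2C → acc = 0x7E
  '1' = 0x31 → acc = 0x4F
  '8' = 0x38 → acc = 0x77
  '1' = 0x31 → acc = 0x46
  '.' = 0x2E → acc = 0x68
  '3' = 0x33 → acc = 0x5B
  ',' = 0x2C → acc = 0x77
  '4' = 0x34 → acc = 0x43
Checksum = 0x43.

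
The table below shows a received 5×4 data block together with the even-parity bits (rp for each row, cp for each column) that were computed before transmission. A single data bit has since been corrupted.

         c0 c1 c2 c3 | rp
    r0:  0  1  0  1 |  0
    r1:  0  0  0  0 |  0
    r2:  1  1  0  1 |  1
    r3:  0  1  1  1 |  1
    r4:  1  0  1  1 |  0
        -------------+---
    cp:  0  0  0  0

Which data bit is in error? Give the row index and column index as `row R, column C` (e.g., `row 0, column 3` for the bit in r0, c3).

Recompute each row's even parity and compare to rp:
  r0: data parity 0, sent rp 0 → ok
  r1: data parity 0, sent rp 0 → ok
  r2: data parity 1, sent rp 1 → ok
  r3: data parity 1, sent rp 1 → ok
  r4: data parity 1, sent rp 0 → mismatch
Recompute each column's even parity and compare to cp:
  c0: data parity 0, sent cp 0 → ok
  c1: data parity 1, sent cp 0 → mismatch
  c2: data parity 0, sent cp 0 → ok
  c3: data parity 0, sent cp 0 → ok
Exactly one row (r4) and one column (c1) fail → the flipped bit is at their intersection.

row 4, column 1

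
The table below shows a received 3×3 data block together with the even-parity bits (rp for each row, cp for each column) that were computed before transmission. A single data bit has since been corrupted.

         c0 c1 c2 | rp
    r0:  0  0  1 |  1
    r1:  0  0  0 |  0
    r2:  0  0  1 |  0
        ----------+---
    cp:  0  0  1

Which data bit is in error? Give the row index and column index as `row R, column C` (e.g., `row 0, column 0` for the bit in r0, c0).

row 2, column 2

Recompute each row's even parity and compare to rp:
  r0: data parity 1, sent rp 1 → ok
  r1: data parity 0, sent rp 0 → ok
  r2: data parity 1, sent rp 0 → mismatch
Recompute each column's even parity and compare to cp:
  c0: data parity 0, sent cp 0 → ok
  c1: data parity 0, sent cp 0 → ok
  c2: data parity 0, sent cp 1 → mismatch
Exactly one row (r2) and one column (c2) fail → the flipped bit is at their intersection.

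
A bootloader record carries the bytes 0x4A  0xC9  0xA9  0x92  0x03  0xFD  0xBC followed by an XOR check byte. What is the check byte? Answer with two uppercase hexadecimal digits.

XOR the bytes together:
  start with 0x4A
  0x4A ⊕ 0xC9 = 0x83
  0x83 ⊕ 0xA9 = 0x2A
  0x2A ⊕ 0x92 = 0xB8
  0xB8 ⊕ 0x03 = 0xBB
  0xBB ⊕ 0xFD = 0x46
  0x46 ⊕ 0xBC = 0xFA

FA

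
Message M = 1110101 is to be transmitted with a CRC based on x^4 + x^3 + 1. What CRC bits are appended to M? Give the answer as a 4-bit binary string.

Append 4 zeros: 11101010000. Divide by 11001 (XOR where the leading bit is 1):
  pos 0: 11101 XOR 11001 = 00100
  pos 2: 10001 XOR 11001 = 01000
  pos 3: 10000 XOR 11001 = 01001
  pos 4: 10010 XOR 11001 = 01011
  pos 5: 10110 XOR 11001 = 01111
  pos 6: 11110 XOR 11001 = 00111
Remainder (last 4 bits) = 0111. This is the CRC / FCS.

0111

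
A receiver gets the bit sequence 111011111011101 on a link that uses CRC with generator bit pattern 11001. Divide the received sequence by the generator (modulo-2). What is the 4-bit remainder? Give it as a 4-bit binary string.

0100

Modulo-2 division of 111011111011101 by 11001:
  pos 0: 11101 XOR 11001 = 00100
  pos 2: 10011 XOR 11001 = 01010
  pos 3: 10101 XOR 11001 = 01100
  pos 4: 11001 XOR 11001 = 00000
  pos 10: 11101 XOR 11001 = 00100
Remainder = 0100 (nonzero — an error is detected).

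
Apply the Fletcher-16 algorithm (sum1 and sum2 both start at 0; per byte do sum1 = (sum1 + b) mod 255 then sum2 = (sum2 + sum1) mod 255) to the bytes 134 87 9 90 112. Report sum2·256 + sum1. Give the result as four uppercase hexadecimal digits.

Running sums (mod 255):
  after byte 0 (134): sum1=134, sum2=134
  after byte 1 (87): sum1=221, sum2=100
  after byte 2 (9): sum1=230, sum2=75
  after byte 3 (90): sum1=65, sum2=140
  after byte 4 (112): sum1=177, sum2=62
Checksum = sum2·256 + sum1 = 62·256 + 177 = 16049 = 0x3EB1.

3EB1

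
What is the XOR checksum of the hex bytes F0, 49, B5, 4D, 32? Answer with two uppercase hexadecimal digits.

73

XOR the bytes together:
  start with 0xF0
  0xF0 ⊕ 0x49 = 0xB9
  0xB9 ⊕ 0xB5 = 0x0C
  0x0C ⊕ 0x4D = 0x41
  0x41 ⊕ 0x32 = 0x73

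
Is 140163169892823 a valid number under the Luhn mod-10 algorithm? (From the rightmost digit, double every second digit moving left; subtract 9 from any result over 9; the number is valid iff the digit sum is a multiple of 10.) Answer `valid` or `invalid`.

From the right, keep odd positions and double even positions (subtract 9 from any doubled value over 9):
  doubled (positions 2,4,...): 4 4 7 3 6 2 8 → sum 34
  kept (positions 1,3,...): 3 8 9 9 1 6 0 1 → sum 37
Total = 71.
71 mod 10 = 1, so the number is invalid.

invalid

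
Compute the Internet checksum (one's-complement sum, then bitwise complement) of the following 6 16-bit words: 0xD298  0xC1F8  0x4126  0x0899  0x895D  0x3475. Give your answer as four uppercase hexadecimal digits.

63DC

One's-complement addition (fold any carry out of bit 15 back into bit 0):
  0xD298 + 0xC1F8 = 0x19490 → wrap carry → 0x9491
  0x9491 + 0x4126 = 0x0D5B7
  0xD5B7 + 0x0899 = 0x0DE50
  0xDE50 + 0x895D = 0x167AD → wrap carry → 0x67AE
  0x67AE + 0x3475 = 0x09C23
One's-complement sum = 0x9C23.
Checksum = ~0x9C23 & 0xFFFF = 0x63DC.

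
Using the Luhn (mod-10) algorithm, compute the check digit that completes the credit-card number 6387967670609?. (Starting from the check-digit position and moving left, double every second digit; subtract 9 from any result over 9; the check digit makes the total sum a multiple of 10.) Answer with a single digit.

7

Partial digits right→left: 9 0 6 0 7 6 7 6 9 7 8 3 6
Double every second digit counting from the check-digit position (so the 1st, 3rd, 5th, ... of the partial from the right).
  doubled (with −9 where >9): 9 3 5 5 9 7 3 → sum 41
  kept as-is: 0 0 6 6 7 3 → sum 22
Total = 41 + 22 = 63.
Check digit = (10 − (63 mod 10)) mod 10 = 7.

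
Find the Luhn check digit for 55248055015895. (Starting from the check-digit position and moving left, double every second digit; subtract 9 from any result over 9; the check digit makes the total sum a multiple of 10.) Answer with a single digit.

6

Partial digits right→left: 5 9 8 5 1 0 5 5 0 8 4 2 5 5
Double every second digit counting from the check-digit position (so the 1st, 3rd, 5th, ... of the partial from the right).
  doubled (with −9 where >9): 1 7 2 1 0 8 1 → sum 20
  kept as-is: 9 5 0 5 8 2 5 → sum 34
Total = 20 + 34 = 54.
Check digit = (10 − (54 mod 10)) mod 10 = 6.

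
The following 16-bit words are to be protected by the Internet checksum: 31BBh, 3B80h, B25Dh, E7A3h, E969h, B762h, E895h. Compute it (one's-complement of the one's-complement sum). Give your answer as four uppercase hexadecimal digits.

6F60

One's-complement addition (fold any carry out of bit 15 back into bit 0):
  0x31BB + 0x3B80 = 0x06D3B
  0x6D3B + 0xB25D = 0x11F98 → wrap carry → 0x1F99
  0x1F99 + 0xE7A3 = 0x1073C → wrap carry → 0x073D
  0x073D + 0xE969 = 0x0F0A6
  0xF0A6 + 0xB762 = 0x1A808 → wrap carry → 0xA809
  0xA809 + 0xE895 = 0x1909E → wrap carry → 0x909F
One's-complement sum = 0x909F.
Checksum = ~0x909F & 0xFFFF = 0x6F60.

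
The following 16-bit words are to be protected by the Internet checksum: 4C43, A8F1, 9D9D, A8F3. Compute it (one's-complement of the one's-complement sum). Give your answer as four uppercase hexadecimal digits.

One's-complement addition (fold any carry out of bit 15 back into bit 0):
  0x4C43 + 0xA8F1 = 0x0F534
  0xF534 + 0x9D9D = 0x192D1 → wrap carry → 0x92D2
  0x92D2 + 0xA8F3 = 0x13BC5 → wrap carry → 0x3BC6
One's-complement sum = 0x3BC6.
Checksum = ~0x3BC6 & 0xFFFF = 0xC439.

C439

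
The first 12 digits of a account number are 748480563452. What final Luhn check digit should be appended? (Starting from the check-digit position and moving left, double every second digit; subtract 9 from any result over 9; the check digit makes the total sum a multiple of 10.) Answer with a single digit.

Partial digits right→left: 2 5 4 3 6 5 0 8 4 8 4 7
Double every second digit counting from the check-digit position (so the 1st, 3rd, 5th, ... of the partial from the right).
  doubled (with −9 where >9): 4 8 3 0 8 8 → sum 31
  kept as-is: 5 3 5 8 8 7 → sum 36
Total = 31 + 36 = 67.
Check digit = (10 − (67 mod 10)) mod 10 = 3.

3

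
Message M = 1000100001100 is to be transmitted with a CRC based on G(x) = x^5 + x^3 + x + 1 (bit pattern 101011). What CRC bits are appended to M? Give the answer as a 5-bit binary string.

Append 5 zeros: 100010000110000000. Divide by 101011 (XOR where the leading bit is 1):
  pos 0: 100010 XOR 101011 = 001001
  pos 2: 100100 XOR 101011 = 001111
  pos 4: 111101 XOR 101011 = 010110
  pos 5: 101101 XOR 101011 = 000110
  pos 8: 110000 XOR 101011 = 011011
  pos 9: 110110 XOR 101011 = 011101
  pos 10: 111010 XOR 101011 = 010001
  pos 11: 100010 XOR 101011 = 001001
Remainder (last 5 bits) = 10010. This is the CRC / FCS.

10010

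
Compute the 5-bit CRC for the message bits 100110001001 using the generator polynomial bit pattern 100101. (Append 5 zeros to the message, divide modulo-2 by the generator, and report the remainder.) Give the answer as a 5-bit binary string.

Append 5 zeros: 10011000100100000. Divide by 100101 (XOR where the leading bit is 1):
  pos 0: 100110 XOR 100101 = 000011
  pos 4: 110010 XOR 100101 = 010111
  pos 5: 101110 XOR 100101 = 001011
  pos 7: 101110 XOR 100101 = 001011
  pos 9: 101100 XOR 100101 = 001001
  pos 11: 100100 XOR 100101 = 000001
Remainder (last 5 bits) = 00001. This is the CRC / FCS.

00001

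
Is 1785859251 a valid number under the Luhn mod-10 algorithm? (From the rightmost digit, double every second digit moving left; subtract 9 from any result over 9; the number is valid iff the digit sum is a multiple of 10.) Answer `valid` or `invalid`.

From the right, keep odd positions and double even positions (subtract 9 from any doubled value over 9):
  doubled (positions 2,4,...): 1 9 7 7 2 → sum 26
  kept (positions 1,3,...): 1 2 5 5 7 → sum 20
Total = 46.
46 mod 10 = 6, so the number is invalid.

invalid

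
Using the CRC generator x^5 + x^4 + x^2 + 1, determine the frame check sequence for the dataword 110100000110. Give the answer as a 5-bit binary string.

11010

Append 5 zeros: 11010000011000000. Divide by 110101 (XOR where the leading bit is 1):
  pos 0: 110100 XOR 110101 = 000001
  pos 5: 100011 XOR 110101 = 010110
  pos 6: 101100 XOR 110101 = 011001
  pos 7: 110010 XOR 110101 = 000111
  pos 10: 111000 XOR 110101 = 001101
Remainder (last 5 bits) = 11010. This is the CRC / FCS.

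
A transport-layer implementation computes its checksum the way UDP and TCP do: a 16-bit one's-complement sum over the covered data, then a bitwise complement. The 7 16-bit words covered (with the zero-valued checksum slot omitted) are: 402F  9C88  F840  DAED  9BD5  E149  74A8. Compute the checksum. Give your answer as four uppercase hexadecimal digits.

One's-complement addition (fold any carry out of bit 15 back into bit 0):
  0x402F + 0x9C88 = 0x0DCB7
  0xDCB7 + 0xF840 = 0x1D4F7 → wrap carry → 0xD4F8
  0xD4F8 + 0xDAED = 0x1AFE5 → wrap carry → 0xAFE6
  0xAFE6 + 0x9BD5 = 0x14BBB → wrap carry → 0x4BBC
  0x4BBC + 0xE149 = 0x12D05 → wrap carry → 0x2D06
  0x2D06 + 0x74A8 = 0x0A1AE
One's-complement sum = 0xA1AE.
Checksum = ~0xA1AE & 0xFFFF = 0x5E51.

5E51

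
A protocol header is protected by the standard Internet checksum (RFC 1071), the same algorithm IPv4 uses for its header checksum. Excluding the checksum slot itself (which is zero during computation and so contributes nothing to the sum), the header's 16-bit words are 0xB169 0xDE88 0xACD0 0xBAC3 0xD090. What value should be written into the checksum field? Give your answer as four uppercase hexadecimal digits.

One's-complement addition (fold any carry out of bit 15 back into bit 0):
  0xB169 + 0xDE88 = 0x18FF1 → wrap carry → 0x8FF2
  0x8FF2 + 0xACD0 = 0x13CC2 → wrap carry → 0x3CC3
  0x3CC3 + 0xBAC3 = 0x0F786
  0xF786 + 0xD090 = 0x1C816 → wrap carry → 0xC817
One's-complement sum = 0xC817.
Checksum = ~0xC817 & 0xFFFF = 0x37E8.

37E8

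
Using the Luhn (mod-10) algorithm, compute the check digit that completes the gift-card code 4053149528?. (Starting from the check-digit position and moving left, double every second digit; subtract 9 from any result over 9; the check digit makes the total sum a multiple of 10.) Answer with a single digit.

Partial digits right→left: 8 2 5 9 4 1 3 5 0 4
Double every second digit counting from the check-digit position (so the 1st, 3rd, 5th, ... of the partial from the right).
  doubled (with −9 where >9): 7 1 8 6 0 → sum 22
  kept as-is: 2 9 1 5 4 → sum 21
Total = 22 + 21 = 43.
Check digit = (10 − (43 mod 10)) mod 10 = 7.

7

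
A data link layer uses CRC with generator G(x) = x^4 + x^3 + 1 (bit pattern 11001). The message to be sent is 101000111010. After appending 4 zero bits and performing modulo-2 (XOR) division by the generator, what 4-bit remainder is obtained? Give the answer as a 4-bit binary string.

Append 4 zeros: 1010001110100000. Divide by 11001 (XOR where the leading bit is 1):
  pos 0: 10100 XOR 11001 = 01101
  pos 1: 11010 XOR 11001 = 00011
  pos 4: 11111 XOR 11001 = 00110
  pos 6: 11001 XOR 11001 = 00000
Remainder (last 4 bits) = 0000. This is the CRC / FCS.

0000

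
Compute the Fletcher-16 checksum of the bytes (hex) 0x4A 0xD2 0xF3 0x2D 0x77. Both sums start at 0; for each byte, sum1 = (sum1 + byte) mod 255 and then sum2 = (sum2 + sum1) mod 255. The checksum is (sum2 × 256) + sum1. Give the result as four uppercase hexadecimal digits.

6CB5

Running sums (mod 255):
  after byte 0 (0x4A): sum1=74, sum2=74
  after byte 1 (0xD2): sum1=29, sum2=103
  after byte 2 (0xF3): sum1=17, sum2=120
  after byte 3 (0x2D): sum1=62, sum2=182
  after byte 4 (0x77): sum1=181, sum2=108
Checksum = sum2·256 + sum1 = 108·256 + 181 = 27829 = 0x6CB5.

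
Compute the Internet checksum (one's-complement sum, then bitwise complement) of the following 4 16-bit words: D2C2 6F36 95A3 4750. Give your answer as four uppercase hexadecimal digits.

E112

One's-complement addition (fold any carry out of bit 15 back into bit 0):
  0xD2C2 + 0x6F36 = 0x141F8 → wrap carry → 0x41F9
  0x41F9 + 0x95A3 = 0x0D79C
  0xD79C + 0x4750 = 0x11EEC → wrap carry → 0x1EED
One's-complement sum = 0x1EED.
Checksum = ~0x1EED & 0xFFFF = 0xE112.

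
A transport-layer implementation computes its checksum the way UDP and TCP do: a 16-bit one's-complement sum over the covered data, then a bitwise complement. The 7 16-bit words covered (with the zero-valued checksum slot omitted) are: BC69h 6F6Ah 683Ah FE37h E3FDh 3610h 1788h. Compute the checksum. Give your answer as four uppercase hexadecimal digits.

One's-complement addition (fold any carry out of bit 15 back into bit 0):
  0xBC69 + 0x6F6A = 0x12BD3 → wrap carry → 0x2BD4
  0x2BD4 + 0x683A = 0x0940E
  0x940E + 0xFE37 = 0x19245 → wrap carry → 0x9246
  0x9246 + 0xE3FD = 0x17643 → wrap carry → 0x7644
  0x7644 + 0x3610 = 0x0AC54
  0xAC54 + 0x1788 = 0x0C3DC
One's-complement sum = 0xC3DC.
Checksum = ~0xC3DC & 0xFFFF = 0x3C23.

3C23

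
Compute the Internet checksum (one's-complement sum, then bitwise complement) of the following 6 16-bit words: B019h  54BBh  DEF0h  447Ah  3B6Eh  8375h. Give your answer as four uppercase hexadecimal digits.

One's-complement addition (fold any carry out of bit 15 back into bit 0):
  0xB019 + 0x54BB = 0x104D4 → wrap carry → 0x04D5
  0x04D5 + 0xDEF0 = 0x0E3C5
  0xE3C5 + 0x447A = 0x1283F → wrap carry → 0x2840
  0x2840 + 0x3B6E = 0x063AE
  0x63AE + 0x8375 = 0x0E723
One's-complement sum = 0xE723.
Checksum = ~0xE723 & 0xFFFF = 0x18DC.

18DC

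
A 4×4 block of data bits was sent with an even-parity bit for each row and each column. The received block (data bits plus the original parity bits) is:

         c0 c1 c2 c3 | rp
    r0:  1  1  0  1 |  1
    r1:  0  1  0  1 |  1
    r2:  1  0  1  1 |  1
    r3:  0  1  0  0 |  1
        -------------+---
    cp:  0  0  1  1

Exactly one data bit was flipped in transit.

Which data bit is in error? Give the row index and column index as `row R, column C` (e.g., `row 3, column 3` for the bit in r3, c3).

row 1, column 1

Recompute each row's even parity and compare to rp:
  r0: data parity 1, sent rp 1 → ok
  r1: data parity 0, sent rp 1 → mismatch
  r2: data parity 1, sent rp 1 → ok
  r3: data parity 1, sent rp 1 → ok
Recompute each column's even parity and compare to cp:
  c0: data parity 0, sent cp 0 → ok
  c1: data parity 1, sent cp 0 → mismatch
  c2: data parity 1, sent cp 1 → ok
  c3: data parity 1, sent cp 1 → ok
Exactly one row (r1) and one column (c1) fail → the flipped bit is at their intersection.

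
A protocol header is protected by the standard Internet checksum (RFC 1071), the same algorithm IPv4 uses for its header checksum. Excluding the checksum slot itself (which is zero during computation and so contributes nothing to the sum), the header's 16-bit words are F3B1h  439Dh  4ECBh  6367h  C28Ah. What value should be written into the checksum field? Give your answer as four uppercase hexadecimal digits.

53F3

One's-complement addition (fold any carry out of bit 15 back into bit 0):
  0xF3B1 + 0x439D = 0x1374E → wrap carry → 0x374F
  0x374F + 0x4ECB = 0x0861A
  0x861A + 0x6367 = 0x0E981
  0xE981 + 0xC28A = 0x1AC0B → wrap carry → 0xAC0C
One's-complement sum = 0xAC0C.
Checksum = ~0xAC0C & 0xFFFF = 0x53F3.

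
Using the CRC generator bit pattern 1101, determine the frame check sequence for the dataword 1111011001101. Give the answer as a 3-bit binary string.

Append 3 zeros: 1111011001101000. Divide by 1101 (XOR where the leading bit is 1):
  pos 0: 1111 XOR 1101 = 0010
  pos 2: 1001 XOR 1101 = 0100
  pos 3: 1001 XOR 1101 = 0100
  pos 4: 1000 XOR 1101 = 0101
  pos 5: 1010 XOR 1101 = 0111
  pos 6: 1111 XOR 1101 = 0010
  pos 8: 1010 XOR 1101 = 0111
  pos 9: 1111 XOR 1101 = 0010
  pos 11: 1000 XOR 1101 = 0101
  pos 12: 1010 XOR 1101 = 0111
Remainder (last 3 bits) = 111. This is the CRC / FCS.

111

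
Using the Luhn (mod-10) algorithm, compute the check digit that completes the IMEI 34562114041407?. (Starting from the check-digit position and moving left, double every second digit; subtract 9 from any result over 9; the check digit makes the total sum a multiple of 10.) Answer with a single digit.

Partial digits right→left: 7 0 4 1 4 0 4 1 1 2 6 5 4 3
Double every second digit counting from the check-digit position (so the 1st, 3rd, 5th, ... of the partial from the right).
  doubled (with −9 where >9): 5 8 8 8 2 3 8 → sum 42
  kept as-is: 0 1 0 1 2 5 3 → sum 12
Total = 42 + 12 = 54.
Check digit = (10 − (54 mod 10)) mod 10 = 6.

6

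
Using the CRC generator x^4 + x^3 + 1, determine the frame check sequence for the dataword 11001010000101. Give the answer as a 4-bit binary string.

1011

Append 4 zeros: 110010100001010000. Divide by 11001 (XOR where the leading bit is 1):
  pos 0: 11001 XOR 11001 = 00000
  pos 6: 10000 XOR 11001 = 01001
  pos 7: 10011 XOR 11001 = 01010
  pos 8: 10100 XOR 11001 = 01101
  pos 9: 11011 XOR 11001 = 00010
  pos 12: 10000 XOR 11001 = 01001
  pos 13: 10010 XOR 11001 = 01011
Remainder (last 4 bits) = 1011. This is the CRC / FCS.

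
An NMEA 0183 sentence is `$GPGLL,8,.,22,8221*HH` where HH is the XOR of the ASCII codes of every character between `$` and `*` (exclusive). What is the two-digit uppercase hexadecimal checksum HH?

4F

XOR the ASCII codes of the payload characters:
  'G' = 0x47 → acc = 0x47
  'P' = 0x50 → acc = 0x17
  'G' = 0x47 → acc = 0x50
  'L' = 0x4C → acc = 0x1C
  'L' = 0x4C → acc = 0x50
  ',' = 0x2C → acc = 0x7C
  '8' = 0x38 → acc = 0x44
  ',' = 0x2C → acc = 0x68
  '.' = 0x2E → acc = 0x46
  ',' = 0x2C → acc = 0x6A
  '2' = 0x32 → acc = 0x58
  '2' = 0x32 → acc = 0x6A
  ',' = 0x2C → acc = 0x46
  '8' = 0x38 → acc = 0x7E
  '2' = 0x32 → acc = 0x4C
  '2' = 0x32 → acc = 0x7E
  '1' = 0x31 → acc = 0x4F
Checksum = 0x4F.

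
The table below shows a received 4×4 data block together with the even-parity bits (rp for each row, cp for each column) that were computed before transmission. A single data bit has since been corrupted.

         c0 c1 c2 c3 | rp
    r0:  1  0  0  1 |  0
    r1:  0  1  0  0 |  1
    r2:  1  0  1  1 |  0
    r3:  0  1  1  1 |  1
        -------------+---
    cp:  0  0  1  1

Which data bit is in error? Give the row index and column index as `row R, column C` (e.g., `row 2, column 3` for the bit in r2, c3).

row 2, column 2

Recompute each row's even parity and compare to rp:
  r0: data parity 0, sent rp 0 → ok
  r1: data parity 1, sent rp 1 → ok
  r2: data parity 1, sent rp 0 → mismatch
  r3: data parity 1, sent rp 1 → ok
Recompute each column's even parity and compare to cp:
  c0: data parity 0, sent cp 0 → ok
  c1: data parity 0, sent cp 0 → ok
  c2: data parity 0, sent cp 1 → mismatch
  c3: data parity 1, sent cp 1 → ok
Exactly one row (r2) and one column (c2) fail → the flipped bit is at their intersection.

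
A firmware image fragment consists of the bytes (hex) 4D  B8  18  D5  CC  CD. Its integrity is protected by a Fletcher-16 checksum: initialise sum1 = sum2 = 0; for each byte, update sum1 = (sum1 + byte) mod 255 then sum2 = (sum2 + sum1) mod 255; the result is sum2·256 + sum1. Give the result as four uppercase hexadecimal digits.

Running sums (mod 255):
  after byte 0 (4D): sum1=77, sum2=77
  after byte 1 (B8): sum1=6, sum2=83
  after byte 2 (18): sum1=30, sum2=113
  after byte 3 (D5): sum1=243, sum2=101
  after byte 4 (CC): sum1=192, sum2=38
  after byte 5 (CD): sum1=142, sum2=180
Checksum = sum2·256 + sum1 = 180·256 + 142 = 46222 = 0xB48E.

B48E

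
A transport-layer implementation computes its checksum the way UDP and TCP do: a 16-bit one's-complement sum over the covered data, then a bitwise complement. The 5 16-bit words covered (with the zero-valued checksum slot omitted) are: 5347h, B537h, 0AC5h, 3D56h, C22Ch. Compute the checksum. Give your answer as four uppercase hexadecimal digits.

ED38

One's-complement addition (fold any carry out of bit 15 back into bit 0):
  0x5347 + 0xB537 = 0x1087E → wrap carry → 0x087F
  0x087F + 0x0AC5 = 0x01344
  0x1344 + 0x3D56 = 0x0509A
  0x509A + 0xC22C = 0x112C6 → wrap carry → 0x12C7
One's-complement sum = 0x12C7.
Checksum = ~0x12C7 & 0xFFFF = 0xED38.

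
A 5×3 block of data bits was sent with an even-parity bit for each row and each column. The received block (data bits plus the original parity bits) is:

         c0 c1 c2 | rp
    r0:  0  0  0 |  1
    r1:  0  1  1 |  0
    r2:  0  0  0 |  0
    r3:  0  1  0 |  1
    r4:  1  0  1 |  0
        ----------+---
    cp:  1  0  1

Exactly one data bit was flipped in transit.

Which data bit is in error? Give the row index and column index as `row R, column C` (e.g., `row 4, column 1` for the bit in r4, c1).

row 0, column 2

Recompute each row's even parity and compare to rp:
  r0: data parity 0, sent rp 1 → mismatch
  r1: data parity 0, sent rp 0 → ok
  r2: data parity 0, sent rp 0 → ok
  r3: data parity 1, sent rp 1 → ok
  r4: data parity 0, sent rp 0 → ok
Recompute each column's even parity and compare to cp:
  c0: data parity 1, sent cp 1 → ok
  c1: data parity 0, sent cp 0 → ok
  c2: data parity 0, sent cp 1 → mismatch
Exactly one row (r0) and one column (c2) fail → the flipped bit is at their intersection.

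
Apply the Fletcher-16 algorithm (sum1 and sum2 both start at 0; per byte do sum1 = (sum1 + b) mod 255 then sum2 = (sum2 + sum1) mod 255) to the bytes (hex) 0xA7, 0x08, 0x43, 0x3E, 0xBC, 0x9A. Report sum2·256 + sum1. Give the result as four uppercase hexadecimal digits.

F188

Running sums (mod 255):
  after byte 0 (0xA7): sum1=167, sum2=167
  after byte 1 (0x08): sum1=175, sum2=87
  after byte 2 (0x43): sum1=242, sum2=74
  after byte 3 (0x3E): sum1=49, sum2=123
  after byte 4 (0xBC): sum1=237, sum2=105
  after byte 5 (0x9A): sum1=136, sum2=241
Checksum = sum2·256 + sum1 = 241·256 + 136 = 61832 = 0xF188.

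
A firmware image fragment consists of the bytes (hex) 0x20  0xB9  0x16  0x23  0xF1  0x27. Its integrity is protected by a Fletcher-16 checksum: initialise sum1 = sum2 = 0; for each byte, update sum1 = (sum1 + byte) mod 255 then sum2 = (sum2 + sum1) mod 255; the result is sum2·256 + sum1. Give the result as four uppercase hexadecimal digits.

Running sums (mod 255):
  after byte 0 (0x20): sum1=32, sum2=32
  after byte 1 (0xB9): sum1=217, sum2=249
  after byte 2 (0x16): sum1=239, sum2=233
  after byte 3 (0x23): sum1=19, sum2=252
  after byte 4 (0xF1): sum1=5, sum2=2
  after byte 5 (0x27): sum1=44, sum2=46
Checksum = sum2·256 + sum1 = 46·256 + 44 = 11820 = 0x2E2C.

2E2C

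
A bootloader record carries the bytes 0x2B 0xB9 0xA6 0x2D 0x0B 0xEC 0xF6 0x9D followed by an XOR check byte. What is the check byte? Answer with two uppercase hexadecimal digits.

XOR the bytes together:
  start with 0x2B
  0x2B ⊕ 0xB9 = 0x92
  0x92 ⊕ 0xA6 = 0x34
  0x34 ⊕ 0x2D = 0x19
  0x19 ⊕ 0x0B = 0x12
  0x12 ⊕ 0xEC = 0xFE
  0xFE ⊕ 0xF6 = 0x08
  0x08 ⊕ 0x9D = 0x95

95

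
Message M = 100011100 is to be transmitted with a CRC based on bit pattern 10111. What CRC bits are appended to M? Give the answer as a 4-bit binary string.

0110

Append 4 zeros: 1000111000000. Divide by 10111 (XOR where the leading bit is 1):
  pos 0: 10001 XOR 10111 = 00110
  pos 2: 11011 XOR 10111 = 01100
  pos 3: 11000 XOR 10111 = 01111
  pos 4: 11110 XOR 10111 = 01001
  pos 5: 10010 XOR 10111 = 00101
  pos 7: 10100 XOR 10111 = 00011
Remainder (last 4 bits) = 0110. This is the CRC / FCS.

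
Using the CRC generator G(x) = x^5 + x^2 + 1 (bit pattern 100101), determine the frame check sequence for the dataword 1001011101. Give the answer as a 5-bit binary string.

Append 5 zeros: 100101110100000. Divide by 100101 (XOR where the leading bit is 1):
  pos 0: 100101 XOR 100101 = 000000
  pos 6: 110100 XOR 100101 = 010001
  pos 7: 100010 XOR 100101 = 000111
Remainder (last 5 bits) = 11100. This is the CRC / FCS.

11100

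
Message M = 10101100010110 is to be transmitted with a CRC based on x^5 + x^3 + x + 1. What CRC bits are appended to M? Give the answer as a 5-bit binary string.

01101

Append 5 zeros: 1010110001011000000. Divide by 101011 (XOR where the leading bit is 1):
  pos 0: 101011 XOR 101011 = 000000
  pos 9: 101100 XOR 101011 = 000111
  pos 12: 111000 XOR 101011 = 010011
  pos 13: 100110 XOR 101011 = 001101
Remainder (last 5 bits) = 01101. This is the CRC / FCS.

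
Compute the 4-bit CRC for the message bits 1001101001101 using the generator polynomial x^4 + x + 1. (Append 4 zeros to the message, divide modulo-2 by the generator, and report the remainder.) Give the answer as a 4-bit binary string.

Append 4 zeros: 10011010011010000. Divide by 10011 (XOR where the leading bit is 1):
  pos 0: 10011 XOR 10011 = 00000
  pos 6: 10011 XOR 10011 = 00000
  pos 12: 10000 XOR 10011 = 00011
Remainder (last 4 bits) = 0011. This is the CRC / FCS.

0011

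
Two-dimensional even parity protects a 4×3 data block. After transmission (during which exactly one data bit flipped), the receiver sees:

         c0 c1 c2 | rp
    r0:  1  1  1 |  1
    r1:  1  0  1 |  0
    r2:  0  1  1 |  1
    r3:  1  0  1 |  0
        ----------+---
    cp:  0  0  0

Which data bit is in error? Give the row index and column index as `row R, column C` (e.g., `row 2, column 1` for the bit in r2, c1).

row 2, column 0

Recompute each row's even parity and compare to rp:
  r0: data parity 1, sent rp 1 → ok
  r1: data parity 0, sent rp 0 → ok
  r2: data parity 0, sent rp 1 → mismatch
  r3: data parity 0, sent rp 0 → ok
Recompute each column's even parity and compare to cp:
  c0: data parity 1, sent cp 0 → mismatch
  c1: data parity 0, sent cp 0 → ok
  c2: data parity 0, sent cp 0 → ok
Exactly one row (r2) and one column (c0) fail → the flipped bit is at their intersection.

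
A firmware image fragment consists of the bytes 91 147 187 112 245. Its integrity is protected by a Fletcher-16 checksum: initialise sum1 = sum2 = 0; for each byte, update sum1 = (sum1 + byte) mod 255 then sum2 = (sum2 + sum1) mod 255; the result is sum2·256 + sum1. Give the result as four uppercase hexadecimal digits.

Running sums (mod 255):
  after byte 0 (91): sum1=91, sum2=91
  after byte 1 (147): sum1=238, sum2=74
  after byte 2 (187): sum1=170, sum2=244
  after byte 3 (112): sum1=27, sum2=16
  after byte 4 (245): sum1=17, sum2=33
Checksum = sum2·256 + sum1 = 33·256 + 17 = 8465 = 0x2111.

2111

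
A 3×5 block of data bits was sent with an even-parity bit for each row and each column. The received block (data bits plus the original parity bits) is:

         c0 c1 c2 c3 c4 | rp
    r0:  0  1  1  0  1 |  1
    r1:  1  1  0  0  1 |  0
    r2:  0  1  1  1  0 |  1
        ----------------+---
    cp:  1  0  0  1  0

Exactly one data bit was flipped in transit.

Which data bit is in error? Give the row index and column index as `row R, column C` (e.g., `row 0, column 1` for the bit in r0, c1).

row 1, column 1

Recompute each row's even parity and compare to rp:
  r0: data parity 1, sent rp 1 → ok
  r1: data parity 1, sent rp 0 → mismatch
  r2: data parity 1, sent rp 1 → ok
Recompute each column's even parity and compare to cp:
  c0: data parity 1, sent cp 1 → ok
  c1: data parity 1, sent cp 0 → mismatch
  c2: data parity 0, sent cp 0 → ok
  c3: data parity 1, sent cp 1 → ok
  c4: data parity 0, sent cp 0 → ok
Exactly one row (r1) and one column (c1) fail → the flipped bit is at their intersection.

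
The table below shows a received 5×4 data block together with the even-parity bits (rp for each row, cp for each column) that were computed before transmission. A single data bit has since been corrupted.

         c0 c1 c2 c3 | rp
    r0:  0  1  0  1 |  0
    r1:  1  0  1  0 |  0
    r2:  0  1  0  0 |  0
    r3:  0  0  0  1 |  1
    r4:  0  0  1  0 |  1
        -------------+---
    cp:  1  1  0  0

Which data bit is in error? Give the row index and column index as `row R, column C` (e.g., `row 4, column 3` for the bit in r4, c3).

row 2, column 1

Recompute each row's even parity and compare to rp:
  r0: data parity 0, sent rp 0 → ok
  r1: data parity 0, sent rp 0 → ok
  r2: data parity 1, sent rp 0 → mismatch
  r3: data parity 1, sent rp 1 → ok
  r4: data parity 1, sent rp 1 → ok
Recompute each column's even parity and compare to cp:
  c0: data parity 1, sent cp 1 → ok
  c1: data parity 0, sent cp 1 → mismatch
  c2: data parity 0, sent cp 0 → ok
  c3: data parity 0, sent cp 0 → ok
Exactly one row (r2) and one column (c1) fail → the flipped bit is at their intersection.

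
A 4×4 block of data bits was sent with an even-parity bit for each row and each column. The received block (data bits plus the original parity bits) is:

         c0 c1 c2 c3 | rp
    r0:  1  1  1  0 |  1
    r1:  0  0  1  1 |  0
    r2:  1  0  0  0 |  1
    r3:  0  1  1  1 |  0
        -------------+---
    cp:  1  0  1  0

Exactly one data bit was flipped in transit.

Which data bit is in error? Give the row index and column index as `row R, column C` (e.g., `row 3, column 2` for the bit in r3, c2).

Recompute each row's even parity and compare to rp:
  r0: data parity 1, sent rp 1 → ok
  r1: data parity 0, sent rp 0 → ok
  r2: data parity 1, sent rp 1 → ok
  r3: data parity 1, sent rp 0 → mismatch
Recompute each column's even parity and compare to cp:
  c0: data parity 0, sent cp 1 → mismatch
  c1: data parity 0, sent cp 0 → ok
  c2: data parity 1, sent cp 1 → ok
  c3: data parity 0, sent cp 0 → ok
Exactly one row (r3) and one column (c0) fail → the flipped bit is at their intersection.

row 3, column 0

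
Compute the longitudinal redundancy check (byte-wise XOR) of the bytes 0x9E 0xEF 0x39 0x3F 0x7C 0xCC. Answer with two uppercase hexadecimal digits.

XOR the bytes together:
  start with 0x9E
  0x9E ⊕ 0xEF = 0x71
  0x71 ⊕ 0x39 = 0x48
  0x48 ⊕ 0x3F = 0x77
  0x77 ⊕ 0x7C = 0x0B
  0x0B ⊕ 0xCC = 0xC7

C7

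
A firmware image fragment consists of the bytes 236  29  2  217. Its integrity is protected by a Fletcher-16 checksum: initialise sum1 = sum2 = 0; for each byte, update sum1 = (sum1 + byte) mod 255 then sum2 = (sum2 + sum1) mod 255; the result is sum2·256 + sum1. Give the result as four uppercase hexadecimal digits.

E8E5

Running sums (mod 255):
  after byte 0 (236): sum1=236, sum2=236
  after byte 1 (29): sum1=10, sum2=246
  after byte 2 (2): sum1=12, sum2=3
  after byte 3 (217): sum1=229, sum2=232
Checksum = sum2·256 + sum1 = 232·256 + 229 = 59621 = 0xE8E5.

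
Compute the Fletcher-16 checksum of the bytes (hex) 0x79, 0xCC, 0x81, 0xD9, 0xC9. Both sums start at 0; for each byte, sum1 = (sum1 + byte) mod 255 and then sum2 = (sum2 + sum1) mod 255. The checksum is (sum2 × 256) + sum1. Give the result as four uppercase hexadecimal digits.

946B

Running sums (mod 255):
  after byte 0 (0x79): sum1=121, sum2=121
  after byte 1 (0xCC): sum1=70, sum2=191
  after byte 2 (0x81): sum1=199, sum2=135
  after byte 3 (0xD9): sum1=161, sum2=41
  after byte 4 (0xC9): sum1=107, sum2=148
Checksum = sum2·256 + sum1 = 148·256 + 107 = 37995 = 0x946B.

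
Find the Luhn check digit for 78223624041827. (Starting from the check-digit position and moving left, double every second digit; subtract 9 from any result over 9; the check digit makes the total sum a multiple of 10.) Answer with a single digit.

1

Partial digits right→left: 7 2 8 1 4 0 4 2 6 3 2 2 8 7
Double every second digit counting from the check-digit position (so the 1st, 3rd, 5th, ... of the partial from the right).
  doubled (with −9 where >9): 5 7 8 8 3 4 7 → sum 42
  kept as-is: 2 1 0 2 3 2 7 → sum 17
Total = 42 + 17 = 59.
Check digit = (10 − (59 mod 10)) mod 10 = 1.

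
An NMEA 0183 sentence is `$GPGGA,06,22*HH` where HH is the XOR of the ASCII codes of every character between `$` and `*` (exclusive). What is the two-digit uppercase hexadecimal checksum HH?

XOR the ASCII codes of the payload characters:
  'G' = 0x47 → acc = 0x47
  'P' = 0x50 → acc = 0x17
  'G' = 0x47 → acc = 0x50
  'G' = 0x47 → acc = 0x17
  'A' = 0x41 → acc = 0x56
  ',' = 0x2C → acc = 0x7A
  '0' = 0x30 → acc = 0x4A
  '6' = 0x36 → acc = 0x7C
  ',' = 0x2C → acc = 0x50
  '2' = 0x32 → acc = 0x62
  '2' = 0x32 → acc = 0x50
Checksum = 0x50.

50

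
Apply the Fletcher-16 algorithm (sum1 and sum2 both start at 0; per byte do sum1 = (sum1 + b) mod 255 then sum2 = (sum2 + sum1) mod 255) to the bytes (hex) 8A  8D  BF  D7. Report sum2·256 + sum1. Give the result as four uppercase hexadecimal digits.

2AAF

Running sums (mod 255):
  after byte 0 (8A): sum1=138, sum2=138
  after byte 1 (8D): sum1=24, sum2=162
  after byte 2 (BF): sum1=215, sum2=122
  after byte 3 (D7): sum1=175, sum2=42
Checksum = sum2·256 + sum1 = 42·256 + 175 = 10927 = 0x2AAF.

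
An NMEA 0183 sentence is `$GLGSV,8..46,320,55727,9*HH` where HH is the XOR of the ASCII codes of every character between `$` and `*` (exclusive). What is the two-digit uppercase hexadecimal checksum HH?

49

XOR the ASCII codes of the payload characters:
  'G' = 0x47 → acc = 0x47
  'L' = 0x4C → acc = 0x0B
  'G' = 0x47 → acc = 0x4C
  'S' = 0x53 → acc = 0x1F
  'V' = 0x56 → acc = 0x49
  ',' = 0x2C → acc = 0x65
  '8' = 0x38 → acc = 0x5D
  '.' = 0x2E → acc = 0x73
  '.' = 0x2E → acc = 0x5D
  '4' = 0x34 → acc = 0x69
  '6' = 0x36 → acc = 0x5F
  ',' = 0x2C → acc = 0x73
  '3' = 0x33 → acc = 0x40
  '2' = 0x32 → acc = 0x72
  '0' = 0x30 → acc = 0x42
  ',' = 0x2C → acc = 0x6E
  '5' = 0x35 → acc = 0x5B
  '5' = 0x35 → acc = 0x6E
  '7' = 0x37 → acc = 0x59
  '2' = 0x32 → acc = 0x6B
  '7' = 0x37 → acc = 0x5C
  ',' = 0x2C → acc = 0x70
  '9' = 0x39 → acc = 0x49
Checksum = 0x49.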